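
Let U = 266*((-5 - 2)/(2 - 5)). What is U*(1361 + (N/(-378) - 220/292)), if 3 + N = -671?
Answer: 4998651518/5913 ≈ 8.4537e+5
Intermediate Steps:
N = -674 (N = -3 - 671 = -674)
U = 1862/3 (U = 266*(-7/(-3)) = 266*(-7*(-⅓)) = 266*(7/3) = 1862/3 ≈ 620.67)
U*(1361 + (N/(-378) - 220/292)) = 1862*(1361 + (-674/(-378) - 220/292))/3 = 1862*(1361 + (-674*(-1/378) - 220*1/292))/3 = 1862*(1361 + (337/189 - 55/73))/3 = 1862*(1361 + 14206/13797)/3 = (1862/3)*(18791923/13797) = 4998651518/5913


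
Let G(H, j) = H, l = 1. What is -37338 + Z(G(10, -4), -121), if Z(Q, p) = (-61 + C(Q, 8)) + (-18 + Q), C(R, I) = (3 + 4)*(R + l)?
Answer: -37330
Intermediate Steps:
C(R, I) = 7 + 7*R (C(R, I) = (3 + 4)*(R + 1) = 7*(1 + R) = 7 + 7*R)
Z(Q, p) = -72 + 8*Q (Z(Q, p) = (-61 + (7 + 7*Q)) + (-18 + Q) = (-54 + 7*Q) + (-18 + Q) = -72 + 8*Q)
-37338 + Z(G(10, -4), -121) = -37338 + (-72 + 8*10) = -37338 + (-72 + 80) = -37338 + 8 = -37330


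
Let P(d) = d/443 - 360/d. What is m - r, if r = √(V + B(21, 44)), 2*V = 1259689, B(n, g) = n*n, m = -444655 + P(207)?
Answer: -4530602754/10189 - 13*√14918/2 ≈ -4.4545e+5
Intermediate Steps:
P(d) = -360/d + d/443 (P(d) = d*(1/443) - 360/d = d/443 - 360/d = -360/d + d/443)
m = -4530602754/10189 (m = -444655 + (-360/207 + (1/443)*207) = -444655 + (-360*1/207 + 207/443) = -444655 + (-40/23 + 207/443) = -444655 - 12959/10189 = -4530602754/10189 ≈ -4.4466e+5)
B(n, g) = n²
V = 1259689/2 (V = (½)*1259689 = 1259689/2 ≈ 6.2984e+5)
r = 13*√14918/2 (r = √(1259689/2 + 21²) = √(1259689/2 + 441) = √(1260571/2) = 13*√14918/2 ≈ 793.91)
m - r = -4530602754/10189 - 13*√14918/2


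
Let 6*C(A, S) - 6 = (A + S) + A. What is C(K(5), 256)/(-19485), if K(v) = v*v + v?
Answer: -161/58455 ≈ -0.0027543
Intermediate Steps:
K(v) = v + v² (K(v) = v² + v = v + v²)
C(A, S) = 1 + A/3 + S/6 (C(A, S) = 1 + ((A + S) + A)/6 = 1 + (S + 2*A)/6 = 1 + (A/3 + S/6) = 1 + A/3 + S/6)
C(K(5), 256)/(-19485) = (1 + (5*(1 + 5))/3 + (⅙)*256)/(-19485) = (1 + (5*6)/3 + 128/3)*(-1/19485) = (1 + (⅓)*30 + 128/3)*(-1/19485) = (1 + 10 + 128/3)*(-1/19485) = (161/3)*(-1/19485) = -161/58455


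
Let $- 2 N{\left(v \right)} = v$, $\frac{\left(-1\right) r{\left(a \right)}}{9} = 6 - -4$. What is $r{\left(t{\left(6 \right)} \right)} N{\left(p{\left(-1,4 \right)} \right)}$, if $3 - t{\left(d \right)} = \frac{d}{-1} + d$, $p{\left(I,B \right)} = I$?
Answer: $-45$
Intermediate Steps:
$t{\left(d \right)} = 3$ ($t{\left(d \right)} = 3 - \left(\frac{d}{-1} + d\right) = 3 - \left(d \left(-1\right) + d\right) = 3 - \left(- d + d\right) = 3 - 0 = 3 + 0 = 3$)
$r{\left(a \right)} = -90$ ($r{\left(a \right)} = - 9 \left(6 - -4\right) = - 9 \left(6 + 4\right) = \left(-9\right) 10 = -90$)
$N{\left(v \right)} = - \frac{v}{2}$
$r{\left(t{\left(6 \right)} \right)} N{\left(p{\left(-1,4 \right)} \right)} = - 90 \left(\left(- \frac{1}{2}\right) \left(-1\right)\right) = \left(-90\right) \frac{1}{2} = -45$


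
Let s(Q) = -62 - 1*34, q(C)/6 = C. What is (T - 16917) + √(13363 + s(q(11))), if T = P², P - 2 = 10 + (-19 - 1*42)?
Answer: -14516 + √13267 ≈ -14401.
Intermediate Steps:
q(C) = 6*C
s(Q) = -96 (s(Q) = -62 - 34 = -96)
P = -49 (P = 2 + (10 + (-19 - 1*42)) = 2 + (10 + (-19 - 42)) = 2 + (10 - 61) = 2 - 51 = -49)
T = 2401 (T = (-49)² = 2401)
(T - 16917) + √(13363 + s(q(11))) = (2401 - 16917) + √(13363 - 96) = -14516 + √13267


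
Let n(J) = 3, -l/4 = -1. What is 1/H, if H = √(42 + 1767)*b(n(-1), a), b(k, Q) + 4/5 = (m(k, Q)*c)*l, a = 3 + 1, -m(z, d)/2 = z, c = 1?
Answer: -5*√201/74772 ≈ -0.00094805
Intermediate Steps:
m(z, d) = -2*z
l = 4 (l = -4*(-1) = 4)
a = 4
b(k, Q) = -⅘ - 8*k (b(k, Q) = -⅘ + (-2*k*1)*4 = -⅘ - 2*k*4 = -⅘ - 8*k)
H = -372*√201/5 (H = √(42 + 1767)*(-⅘ - 8*3) = √1809*(-⅘ - 24) = (3*√201)*(-124/5) = -372*√201/5 ≈ -1054.8)
1/H = 1/(-372*√201/5) = -5*√201/74772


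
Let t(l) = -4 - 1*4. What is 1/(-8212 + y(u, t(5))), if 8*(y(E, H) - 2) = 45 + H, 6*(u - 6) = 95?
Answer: -8/65643 ≈ -0.00012187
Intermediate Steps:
t(l) = -8 (t(l) = -4 - 4 = -8)
u = 131/6 (u = 6 + (⅙)*95 = 6 + 95/6 = 131/6 ≈ 21.833)
y(E, H) = 61/8 + H/8 (y(E, H) = 2 + (45 + H)/8 = 2 + (45/8 + H/8) = 61/8 + H/8)
1/(-8212 + y(u, t(5))) = 1/(-8212 + (61/8 + (⅛)*(-8))) = 1/(-8212 + (61/8 - 1)) = 1/(-8212 + 53/8) = 1/(-65643/8) = -8/65643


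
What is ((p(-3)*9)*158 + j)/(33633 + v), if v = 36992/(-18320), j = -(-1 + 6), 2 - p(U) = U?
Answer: 8135225/38507473 ≈ 0.21126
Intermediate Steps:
p(U) = 2 - U
j = -5 (j = -1*5 = -5)
v = -2312/1145 (v = 36992*(-1/18320) = -2312/1145 ≈ -2.0192)
((p(-3)*9)*158 + j)/(33633 + v) = (((2 - 1*(-3))*9)*158 - 5)/(33633 - 2312/1145) = (((2 + 3)*9)*158 - 5)/(38507473/1145) = ((5*9)*158 - 5)*(1145/38507473) = (45*158 - 5)*(1145/38507473) = (7110 - 5)*(1145/38507473) = 7105*(1145/38507473) = 8135225/38507473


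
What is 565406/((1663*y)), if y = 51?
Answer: 565406/84813 ≈ 6.6665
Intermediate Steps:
565406/((1663*y)) = 565406/((1663*51)) = 565406/84813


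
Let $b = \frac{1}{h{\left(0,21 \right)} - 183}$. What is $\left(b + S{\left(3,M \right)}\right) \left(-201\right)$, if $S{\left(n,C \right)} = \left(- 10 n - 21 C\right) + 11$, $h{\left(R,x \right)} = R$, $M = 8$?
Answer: $\frac{2292874}{61} \approx 37588.0$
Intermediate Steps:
$b = - \frac{1}{183}$ ($b = \frac{1}{0 - 183} = \frac{1}{-183} = - \frac{1}{183} \approx -0.0054645$)
$S{\left(n,C \right)} = 11 - 21 C - 10 n$ ($S{\left(n,C \right)} = \left(- 21 C - 10 n\right) + 11 = 11 - 21 C - 10 n$)
$\left(b + S{\left(3,M \right)}\right) \left(-201\right) = \left(- \frac{1}{183} - 187\right) \left(-201\right) = \left(- \frac{34222}{183}\right) \left(-201\right) = \frac{2292874}{61}$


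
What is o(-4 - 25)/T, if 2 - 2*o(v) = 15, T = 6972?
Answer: -13/13944 ≈ -0.00093230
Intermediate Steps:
o(v) = -13/2 (o(v) = 1 - ½*15 = 1 - 15/2 = -13/2)
o(-4 - 25)/T = -13/2/6972 = -13/2*1/6972 = -13/13944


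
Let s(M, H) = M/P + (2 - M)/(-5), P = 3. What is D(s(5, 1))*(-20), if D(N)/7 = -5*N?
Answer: 4760/3 ≈ 1586.7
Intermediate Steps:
s(M, H) = -2/5 + 8*M/15 (s(M, H) = M/3 + (2 - M)/(-5) = M*(1/3) + (2 - M)*(-1/5) = M/3 + (-2/5 + M/5) = -2/5 + 8*M/15)
D(N) = -35*N (D(N) = 7*(-5*N) = -35*N)
D(s(5, 1))*(-20) = -35*(-2/5 + (8/15)*5)*(-20) = -35*(-2/5 + 8/3)*(-20) = -35*34/15*(-20) = -238/3*(-20) = 4760/3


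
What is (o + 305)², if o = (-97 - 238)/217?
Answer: 4336222500/47089 ≈ 92086.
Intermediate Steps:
o = -335/217 (o = -335*1/217 = -335/217 ≈ -1.5438)
(o + 305)² = (-335/217 + 305)² = (65850/217)² = 4336222500/47089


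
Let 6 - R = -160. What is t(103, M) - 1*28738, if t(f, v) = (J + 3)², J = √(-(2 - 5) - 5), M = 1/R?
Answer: -28731 + 6*I*√2 ≈ -28731.0 + 8.4853*I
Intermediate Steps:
R = 166 (R = 6 - 1*(-160) = 6 + 160 = 166)
M = 1/166 ≈ 0.0060241
J = I*√2 (J = √(-1*(-3) - 5) = √(3 - 5) = √(-2) = I*√2 ≈ 1.4142*I)
t(f, v) = (3 + I*√2)² (t(f, v) = (I*√2 + 3)² = (3 + I*√2)²)
t(103, M) - 1*28738 = (3 + I*√2)² - 1*28738 = (3 + I*√2)² - 28738 = -28738 + (3 + I*√2)²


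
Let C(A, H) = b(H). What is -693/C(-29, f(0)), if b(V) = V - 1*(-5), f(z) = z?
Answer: -693/5 ≈ -138.60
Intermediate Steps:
b(V) = 5 + V (b(V) = V + 5 = 5 + V)
C(A, H) = 5 + H
-693/C(-29, f(0)) = -693/(5 + 0) = -693/5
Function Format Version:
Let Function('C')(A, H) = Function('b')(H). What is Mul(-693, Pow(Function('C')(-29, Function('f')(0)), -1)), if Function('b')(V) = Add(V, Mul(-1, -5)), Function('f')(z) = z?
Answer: Rational(-693, 5) ≈ -138.60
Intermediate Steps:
Function('b')(V) = Add(5, V) (Function('b')(V) = Add(V, 5) = Add(5, V))
Function('C')(A, H) = Add(5, H)
Mul(-693, Pow(Function('C')(-29, Function('f')(0)), -1)) = Mul(-693, Pow(Add(5, 0), -1)) = Mul(-693, Pow(5, -1)) = Mul(-693, Rational(1, 5)) = Rational(-693, 5)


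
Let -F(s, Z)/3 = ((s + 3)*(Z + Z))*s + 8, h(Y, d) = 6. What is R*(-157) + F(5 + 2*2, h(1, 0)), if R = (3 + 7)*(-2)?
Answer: -772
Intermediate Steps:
R = -20 (R = 10*(-2) = -20)
F(s, Z) = -24 - 6*Z*s*(3 + s) (F(s, Z) = -3*(((s + 3)*(Z + Z))*s + 8) = -3*(((3 + s)*(2*Z))*s + 8) = -3*((2*Z*(3 + s))*s + 8) = -3*(2*Z*s*(3 + s) + 8) = -3*(8 + 2*Z*s*(3 + s)) = -24 - 6*Z*s*(3 + s))
R*(-157) + F(5 + 2*2, h(1, 0)) = -20*(-157) + (-24 - 18*6*(5 + 2*2) - 6*6*(5 + 2*2)²) = 3140 + (-24 - 18*6*(5 + 4) - 6*6*(5 + 4)²) = 3140 + (-24 - 18*6*9 - 6*6*9²) = 3140 + (-24 - 972 - 6*6*81) = 3140 + (-24 - 972 - 2916) = 3140 - 3912 = -772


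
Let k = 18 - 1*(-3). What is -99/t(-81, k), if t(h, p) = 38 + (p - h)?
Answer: -99/140 ≈ -0.70714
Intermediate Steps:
k = 21 (k = 18 + 3 = 21)
t(h, p) = 38 + p - h
-99/t(-81, k) = -99/(38 + 21 - 1*(-81)) = -99/(38 + 21 + 81) = -99/140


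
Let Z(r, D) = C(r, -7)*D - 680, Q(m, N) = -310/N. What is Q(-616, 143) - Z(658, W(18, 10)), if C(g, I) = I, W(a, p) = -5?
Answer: 91925/143 ≈ 642.83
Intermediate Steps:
Z(r, D) = -680 - 7*D (Z(r, D) = -7*D - 680 = -680 - 7*D)
Q(-616, 143) - Z(658, W(18, 10)) = -310/143 - (-680 - 7*(-5)) = -310*1/143 - (-680 + 35) = -310/143 - 1*(-645) = -310/143 + 645 = 91925/143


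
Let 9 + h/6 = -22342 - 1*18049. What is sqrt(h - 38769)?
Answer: 3*I*sqrt(31241) ≈ 530.25*I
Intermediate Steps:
h = -242400 (h = -54 + 6*(-22342 - 1*18049) = -54 + 6*(-22342 - 18049) = -54 + 6*(-40391) = -54 - 242346 = -242400)
sqrt(h - 38769) = sqrt(-242400 - 38769) = sqrt(-281169) = 3*I*sqrt(31241)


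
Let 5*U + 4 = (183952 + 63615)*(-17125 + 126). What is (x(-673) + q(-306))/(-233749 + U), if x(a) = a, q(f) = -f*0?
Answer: 3365/4209560182 ≈ 7.9937e-7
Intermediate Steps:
q(f) = 0
U = -4208391437/5 (U = -⅘ + ((183952 + 63615)*(-17125 + 126))/5 = -⅘ + (247567*(-16999))/5 = -⅘ + (⅕)*(-4208391433) = -⅘ - 4208391433/5 = -4208391437/5 ≈ -8.4168e+8)
(x(-673) + q(-306))/(-233749 + U) = (-673 + 0)/(-233749 - 4208391437/5) = -673/(-4209560182/5) = -673*(-5/4209560182) = 3365/4209560182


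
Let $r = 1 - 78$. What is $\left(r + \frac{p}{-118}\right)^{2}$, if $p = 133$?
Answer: $\frac{84989961}{13924} \approx 6103.8$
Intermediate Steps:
$r = -77$ ($r = 1 - 78 = -77$)
$\left(r + \frac{p}{-118}\right)^{2} = \left(-77 + \frac{133}{-118}\right)^{2} = \left(-77 + 133 \left(- \frac{1}{118}\right)\right)^{2} = \left(-77 - \frac{133}{118}\right)^{2} = \left(- \frac{9219}{118}\right)^{2} = \frac{84989961}{13924}$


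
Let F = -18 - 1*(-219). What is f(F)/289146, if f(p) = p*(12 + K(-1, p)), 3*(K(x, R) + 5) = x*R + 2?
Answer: -5963/144573 ≈ -0.041246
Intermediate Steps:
K(x, R) = -13/3 + R*x/3 (K(x, R) = -5 + (x*R + 2)/3 = -5 + (R*x + 2)/3 = -5 + (2 + R*x)/3 = -5 + (⅔ + R*x/3) = -13/3 + R*x/3)
F = 201 (F = -18 + 219 = 201)
f(p) = p*(23/3 - p/3) (f(p) = p*(12 + (-13/3 + (⅓)*p*(-1))) = p*(12 + (-13/3 - p/3)) = p*(23/3 - p/3))
f(F)/289146 = ((⅓)*201*(23 - 1*201))/289146 = ((⅓)*201*(23 - 201))*(1/289146) = ((⅓)*201*(-178))*(1/289146) = -11926*1/289146 = -5963/144573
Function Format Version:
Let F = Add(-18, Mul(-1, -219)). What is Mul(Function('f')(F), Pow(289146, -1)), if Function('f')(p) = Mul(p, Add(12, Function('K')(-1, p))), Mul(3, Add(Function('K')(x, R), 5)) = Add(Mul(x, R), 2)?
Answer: Rational(-5963, 144573) ≈ -0.041246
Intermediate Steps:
Function('K')(x, R) = Add(Rational(-13, 3), Mul(Rational(1, 3), R, x)) (Function('K')(x, R) = Add(-5, Mul(Rational(1, 3), Add(Mul(x, R), 2))) = Add(-5, Mul(Rational(1, 3), Add(Mul(R, x), 2))) = Add(-5, Mul(Rational(1, 3), Add(2, Mul(R, x)))) = Add(-5, Add(Rational(2, 3), Mul(Rational(1, 3), R, x))) = Add(Rational(-13, 3), Mul(Rational(1, 3), R, x)))
F = 201 (F = Add(-18, 219) = 201)
Function('f')(p) = Mul(p, Add(Rational(23, 3), Mul(Rational(-1, 3), p))) (Function('f')(p) = Mul(p, Add(12, Add(Rational(-13, 3), Mul(Rational(1, 3), p, -1)))) = Mul(p, Add(12, Add(Rational(-13, 3), Mul(Rational(-1, 3), p)))) = Mul(p, Add(Rational(23, 3), Mul(Rational(-1, 3), p))))
Mul(Function('f')(F), Pow(289146, -1)) = Mul(Mul(Rational(1, 3), 201, Add(23, Mul(-1, 201))), Pow(289146, -1)) = Mul(Mul(Rational(1, 3), 201, Add(23, -201)), Rational(1, 289146)) = Mul(Mul(Rational(1, 3), 201, -178), Rational(1, 289146)) = Mul(-11926, Rational(1, 289146)) = Rational(-5963, 144573)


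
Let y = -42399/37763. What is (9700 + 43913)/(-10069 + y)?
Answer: -2024587719/380278046 ≈ -5.3240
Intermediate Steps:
y = -42399/37763 (y = -42399*1/37763 = -42399/37763 ≈ -1.1228)
(9700 + 43913)/(-10069 + y) = (9700 + 43913)/(-10069 - 42399/37763) = 53613/(-380278046/37763) = 53613*(-37763/380278046) = -2024587719/380278046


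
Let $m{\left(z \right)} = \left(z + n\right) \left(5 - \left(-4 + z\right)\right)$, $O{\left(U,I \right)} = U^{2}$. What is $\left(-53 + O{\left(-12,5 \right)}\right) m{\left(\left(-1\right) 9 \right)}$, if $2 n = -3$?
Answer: $-17199$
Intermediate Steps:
$n = - \frac{3}{2}$ ($n = \frac{1}{2} \left(-3\right) = - \frac{3}{2} \approx -1.5$)
$m{\left(z \right)} = \left(9 - z\right) \left(- \frac{3}{2} + z\right)$ ($m{\left(z \right)} = \left(z - \frac{3}{2}\right) \left(5 - \left(-4 + z\right)\right) = \left(- \frac{3}{2} + z\right) \left(9 - z\right) = \left(9 - z\right) \left(- \frac{3}{2} + z\right)$)
$\left(-53 + O{\left(-12,5 \right)}\right) m{\left(\left(-1\right) 9 \right)} = \left(-53 + \left(-12\right)^{2}\right) \left(- \frac{27}{2} - \left(\left(-1\right) 9\right)^{2} + \frac{21 \left(\left(-1\right) 9\right)}{2}\right) = \left(-53 + 144\right) \left(- \frac{27}{2} - \left(-9\right)^{2} + \frac{21}{2} \left(-9\right)\right) = 91 \left(- \frac{27}{2} - 81 - \frac{189}{2}\right) = 91 \left(-189\right) = -17199$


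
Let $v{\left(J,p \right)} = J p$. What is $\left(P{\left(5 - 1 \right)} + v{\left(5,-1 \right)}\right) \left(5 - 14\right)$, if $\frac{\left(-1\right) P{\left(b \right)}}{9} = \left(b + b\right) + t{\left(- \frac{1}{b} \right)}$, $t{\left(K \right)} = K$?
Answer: $\frac{2691}{4} \approx 672.75$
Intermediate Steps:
$P{\left(b \right)} = - 18 b + \frac{9}{b}$ ($P{\left(b \right)} = - 9 \left(\left(b + b\right) - \frac{1}{b}\right) = - 9 \left(2 b - \frac{1}{b}\right) = - 9 \left(- \frac{1}{b} + 2 b\right) = - 18 b + \frac{9}{b}$)
$\left(P{\left(5 - 1 \right)} + v{\left(5,-1 \right)}\right) \left(5 - 14\right) = \left(\left(- 18 \left(5 - 1\right) + \frac{9}{5 - 1}\right) + 5 \left(-1\right)\right) \left(5 - 14\right) = \left(\left(- 18 \left(5 - 1\right) + \frac{9}{5 - 1}\right) - 5\right) \left(-9\right) = \left(\left(\left(-18\right) 4 + \frac{9}{4}\right) - 5\right) \left(-9\right) = \left(\left(-72 + 9 \cdot \frac{1}{4}\right) - 5\right) \left(-9\right) = \left(\left(-72 + \frac{9}{4}\right) - 5\right) \left(-9\right) = \left(- \frac{279}{4} - 5\right) \left(-9\right) = \left(- \frac{299}{4}\right) \left(-9\right) = \frac{2691}{4}$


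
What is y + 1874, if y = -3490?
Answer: -1616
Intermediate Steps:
y + 1874 = -3490 + 1874 = -1616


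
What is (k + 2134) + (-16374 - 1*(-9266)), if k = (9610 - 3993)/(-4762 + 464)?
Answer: -21383869/4298 ≈ -4975.3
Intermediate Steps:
k = -5617/4298 (k = 5617/(-4298) = 5617*(-1/4298) = -5617/4298 ≈ -1.3069)
(k + 2134) + (-16374 - 1*(-9266)) = (-5617/4298 + 2134) + (-16374 - 1*(-9266)) = 9166315/4298 + (-16374 + 9266) = 9166315/4298 - 7108 = -21383869/4298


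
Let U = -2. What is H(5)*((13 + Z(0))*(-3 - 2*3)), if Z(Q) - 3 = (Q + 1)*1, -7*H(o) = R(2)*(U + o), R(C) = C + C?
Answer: 1836/7 ≈ 262.29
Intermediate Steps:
R(C) = 2*C
H(o) = 8/7 - 4*o/7 (H(o) = -2*2*(-2 + o)/7 = -4*(-2 + o)/7 = -(-8 + 4*o)/7 = 8/7 - 4*o/7)
Z(Q) = 4 + Q (Z(Q) = 3 + (Q + 1)*1 = 3 + (1 + Q)*1 = 3 + (1 + Q) = 4 + Q)
H(5)*((13 + Z(0))*(-3 - 2*3)) = (8/7 - 4/7*5)*((13 + (4 + 0))*(-3 - 2*3)) = (8/7 - 20/7)*((13 + 4)*(-3 - 6)) = -204*(-9)/7 = -12/7*(-153) = 1836/7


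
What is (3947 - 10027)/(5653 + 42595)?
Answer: -760/6031 ≈ -0.12602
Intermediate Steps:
(3947 - 10027)/(5653 + 42595) = -6080/48248 = -6080*1/48248 = -760/6031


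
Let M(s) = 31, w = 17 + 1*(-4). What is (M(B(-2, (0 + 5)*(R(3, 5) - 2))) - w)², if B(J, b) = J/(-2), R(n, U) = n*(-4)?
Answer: 324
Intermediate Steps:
R(n, U) = -4*n
B(J, b) = -J/2 (B(J, b) = J*(-½) = -J/2)
w = 13 (w = 17 - 4 = 13)
(M(B(-2, (0 + 5)*(R(3, 5) - 2))) - w)² = (31 - 1*13)² = (31 - 13)² = 18² = 324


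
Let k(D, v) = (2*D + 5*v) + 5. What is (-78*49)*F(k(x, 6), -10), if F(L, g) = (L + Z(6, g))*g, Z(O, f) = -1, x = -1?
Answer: 1223040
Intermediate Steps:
k(D, v) = 5 + 2*D + 5*v
F(L, g) = g*(-1 + L) (F(L, g) = (L - 1)*g = (-1 + L)*g = g*(-1 + L))
(-78*49)*F(k(x, 6), -10) = (-78*49)*(-10*(-1 + (5 + 2*(-1) + 5*6))) = -(-38220)*(-1 + (5 - 2 + 30)) = -(-38220)*(-1 + 33) = -(-38220)*32 = -3822*(-320) = 1223040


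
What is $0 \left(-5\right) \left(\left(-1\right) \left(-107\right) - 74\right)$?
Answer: $0$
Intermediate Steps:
$0 \left(-5\right) \left(\left(-1\right) \left(-107\right) - 74\right) = 0 \left(107 - 74\right) = 0 \cdot 33 = 0$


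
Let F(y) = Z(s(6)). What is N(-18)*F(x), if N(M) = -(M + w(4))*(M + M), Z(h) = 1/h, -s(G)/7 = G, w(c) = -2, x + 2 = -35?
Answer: 120/7 ≈ 17.143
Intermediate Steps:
x = -37 (x = -2 - 35 = -37)
s(G) = -7*G
F(y) = -1/42 (F(y) = 1/(-7*6) = 1/(-42) = -1/42)
N(M) = -2*M*(-2 + M) (N(M) = -(M - 2)*(M + M) = -(-2 + M)*2*M = -2*M*(-2 + M))
N(-18)*F(x) = (2*(-18)*(2 - 1*(-18)))*(-1/42) = (2*(-18)*(2 + 18))*(-1/42) = (2*(-18)*20)*(-1/42) = -720*(-1/42) = 120/7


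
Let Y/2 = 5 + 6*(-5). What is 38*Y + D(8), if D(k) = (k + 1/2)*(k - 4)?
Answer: -1866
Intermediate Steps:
Y = -50 (Y = 2*(5 + 6*(-5)) = 2*(5 - 30) = 2*(-25) = -50)
D(k) = (½ + k)*(-4 + k) (D(k) = (k + ½)*(-4 + k) = (½ + k)*(-4 + k))
38*Y + D(8) = 38*(-50) + (-2 + 8² - 7/2*8) = -1900 + (-2 + 64 - 28) = -1900 + 34 = -1866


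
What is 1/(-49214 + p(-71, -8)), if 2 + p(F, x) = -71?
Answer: -1/49287 ≈ -2.0289e-5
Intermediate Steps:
p(F, x) = -73 (p(F, x) = -2 - 71 = -73)
1/(-49214 + p(-71, -8)) = 1/(-49214 - 73) = 1/(-49287) = -1/49287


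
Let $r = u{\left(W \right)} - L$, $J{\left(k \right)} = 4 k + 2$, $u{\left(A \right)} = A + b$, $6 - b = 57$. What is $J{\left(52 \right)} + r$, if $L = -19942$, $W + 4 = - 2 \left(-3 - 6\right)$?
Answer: $20115$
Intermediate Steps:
$b = -51$ ($b = 6 - 57 = -51$)
$W = 14$ ($W = -4 - 2 \left(-3 - 6\right) = -4 - -18 = -4 + 18 = 14$)
$u{\left(A \right)} = -51 + A$ ($u{\left(A \right)} = A - 51 = -51 + A$)
$J{\left(k \right)} = 2 + 4 k$
$r = 19905$ ($r = \left(-51 + 14\right) - -19942 = -37 + 19942 = 19905$)
$J{\left(52 \right)} + r = \left(2 + 4 \cdot 52\right) + 19905 = \left(2 + 208\right) + 19905 = 210 + 19905 = 20115$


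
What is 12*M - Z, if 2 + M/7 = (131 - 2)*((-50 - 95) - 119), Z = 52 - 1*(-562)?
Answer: -2861486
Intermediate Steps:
Z = 614 (Z = 52 + 562 = 614)
M = -238406 (M = -14 + 7*((131 - 2)*((-50 - 95) - 119)) = -14 + 7*(129*(-145 - 119)) = -14 + 7*(129*(-264)) = -14 + 7*(-34056) = -14 - 238392 = -238406)
12*M - Z = 12*(-238406) - 1*614 = -2860872 - 614 = -2861486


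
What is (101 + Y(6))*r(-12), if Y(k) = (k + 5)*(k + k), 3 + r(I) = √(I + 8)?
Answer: -699 + 466*I ≈ -699.0 + 466.0*I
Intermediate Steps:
r(I) = -3 + √(8 + I) (r(I) = -3 + √(I + 8) = -3 + √(8 + I))
Y(k) = 2*k*(5 + k) (Y(k) = (5 + k)*(2*k) = 2*k*(5 + k))
(101 + Y(6))*r(-12) = (101 + 2*6*(5 + 6))*(-3 + √(8 - 12)) = (101 + 2*6*11)*(-3 + √(-4)) = (101 + 132)*(-3 + 2*I) = 233*(-3 + 2*I) = -699 + 466*I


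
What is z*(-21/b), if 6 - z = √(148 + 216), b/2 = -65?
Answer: 63/65 - 21*√91/65 ≈ -2.1127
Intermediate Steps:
b = -130 (b = 2*(-65) = -130)
z = 6 - 2*√91 (z = 6 - √(148 + 216) = 6 - √364 = 6 - 2*√91 ≈ -13.079)
z*(-21/b) = (6 - 2*√91)*(-21/(-130)) = (6 - 2*√91)*(-21*(-1/130)) = (6 - 2*√91)*(21/130) = 63/65 - 21*√91/65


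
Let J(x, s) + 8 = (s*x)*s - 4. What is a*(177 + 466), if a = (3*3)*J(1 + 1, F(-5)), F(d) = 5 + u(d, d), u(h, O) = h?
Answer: -69444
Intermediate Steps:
F(d) = 5 + d
J(x, s) = -12 + x*s**2 (J(x, s) = -8 + ((s*x)*s - 4) = -8 + (x*s**2 - 4) = -8 + (-4 + x*s**2) = -12 + x*s**2)
a = -108 (a = (3*3)*(-12 + (1 + 1)*(5 - 5)**2) = 9*(-12 + 2*0**2) = 9*(-12 + 2*0) = 9*(-12 + 0) = 9*(-12) = -108)
a*(177 + 466) = -108*(177 + 466) = -108*643 = -69444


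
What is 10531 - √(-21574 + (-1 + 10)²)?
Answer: 10531 - I*√21493 ≈ 10531.0 - 146.6*I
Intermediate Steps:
10531 - √(-21574 + (-1 + 10)²) = 10531 - √(-21574 + 9²) = 10531 - √(-21574 + 81) = 10531 - √(-21493) = 10531 - I*√21493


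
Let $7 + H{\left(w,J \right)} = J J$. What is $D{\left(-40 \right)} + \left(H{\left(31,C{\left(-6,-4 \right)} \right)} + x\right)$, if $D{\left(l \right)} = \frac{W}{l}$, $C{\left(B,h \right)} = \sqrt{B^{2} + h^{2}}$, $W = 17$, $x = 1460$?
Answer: $\frac{60183}{40} \approx 1504.6$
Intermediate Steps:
$H{\left(w,J \right)} = -7 + J^{2}$ ($H{\left(w,J \right)} = -7 + J J = -7 + J^{2}$)
$D{\left(l \right)} = \frac{17}{l}$
$D{\left(-40 \right)} + \left(H{\left(31,C{\left(-6,-4 \right)} \right)} + x\right) = \frac{17}{-40} + \left(\left(-7 + \left(\sqrt{\left(-6\right)^{2} + \left(-4\right)^{2}}\right)^{2}\right) + 1460\right) = 17 \left(- \frac{1}{40}\right) + \left(\left(-7 + \left(\sqrt{36 + 16}\right)^{2}\right) + 1460\right) = - \frac{17}{40} + \left(\left(-7 + \left(\sqrt{52}\right)^{2}\right) + 1460\right) = - \frac{17}{40} + \left(\left(-7 + \left(2 \sqrt{13}\right)^{2}\right) + 1460\right) = - \frac{17}{40} + \left(\left(-7 + 52\right) + 1460\right) = - \frac{17}{40} + \left(45 + 1460\right) = - \frac{17}{40} + 1505 = \frac{60183}{40}$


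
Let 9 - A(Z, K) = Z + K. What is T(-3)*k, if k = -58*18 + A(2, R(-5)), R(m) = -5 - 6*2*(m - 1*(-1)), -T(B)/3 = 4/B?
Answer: -4320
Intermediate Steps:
T(B) = -12/B
R(m) = -17 - 12*m (R(m) = -5 - 12*(m + 1) = -5 - 12*(1 + m) = -5 - (12 + 12*m) = -5 + (-12 - 12*m) = -17 - 12*m)
A(Z, K) = 9 - K - Z (A(Z, K) = 9 - (Z + K) = 9 - (K + Z) = 9 + (-K - Z) = 9 - K - Z)
k = -1080 (k = -58*18 + (9 - (-17 - 12*(-5)) - 1*2) = -1044 + (9 - (-17 + 60) - 2) = -1044 + (9 - 1*43 - 2) = -1044 + (9 - 43 - 2) = -1044 - 36 = -1080)
T(-3)*k = -12/(-3)*(-1080) = -12*(-⅓)*(-1080) = 4*(-1080) = -4320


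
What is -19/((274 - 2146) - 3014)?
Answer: 19/4886 ≈ 0.0038887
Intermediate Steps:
-19/((274 - 2146) - 3014) = -19/(-1872 - 3014) = -19/(-4886) = -19*(-1/4886) = 19/4886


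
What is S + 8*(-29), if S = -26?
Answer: -258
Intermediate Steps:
S + 8*(-29) = -26 + 8*(-29) = -26 - 232 = -258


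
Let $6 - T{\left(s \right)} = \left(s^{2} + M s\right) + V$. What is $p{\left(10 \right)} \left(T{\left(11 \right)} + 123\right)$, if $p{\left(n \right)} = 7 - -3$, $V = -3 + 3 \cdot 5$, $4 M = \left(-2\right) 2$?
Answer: $70$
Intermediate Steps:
$M = -1$ ($M = \frac{\left(-2\right) 2}{4} = \frac{1}{4} \left(-4\right) = -1$)
$V = 12$ ($V = -3 + 15 = 12$)
$p{\left(n \right)} = 10$ ($p{\left(n \right)} = 7 + 3 = 10$)
$T{\left(s \right)} = -6 + s - s^{2}$ ($T{\left(s \right)} = 6 - \left(\left(s^{2} - s\right) + 12\right) = 6 - \left(12 + s^{2} - s\right) = -6 + s - s^{2}$)
$p{\left(10 \right)} \left(T{\left(11 \right)} + 123\right) = 10 \left(\left(-6 + 11 - 11^{2}\right) + 123\right) = 10 \left(\left(-6 + 11 - 121\right) + 123\right) = 10 \left(-116 + 123\right) = 10 \cdot 7 = 70$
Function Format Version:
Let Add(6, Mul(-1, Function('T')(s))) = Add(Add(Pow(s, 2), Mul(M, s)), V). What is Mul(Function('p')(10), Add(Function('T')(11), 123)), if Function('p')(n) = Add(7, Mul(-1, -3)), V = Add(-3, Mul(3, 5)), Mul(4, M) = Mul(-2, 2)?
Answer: 70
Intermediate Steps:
M = -1 (M = Mul(Rational(1, 4), Mul(-2, 2)) = Mul(Rational(1, 4), -4) = -1)
V = 12 (V = Add(-3, 15) = 12)
Function('p')(n) = 10 (Function('p')(n) = Add(7, 3) = 10)
Function('T')(s) = Add(-6, s, Mul(-1, Pow(s, 2))) (Function('T')(s) = Add(6, Mul(-1, Add(Add(Pow(s, 2), Mul(-1, s)), 12))) = Add(6, Mul(-1, Add(12, Pow(s, 2), Mul(-1, s)))) = Add(6, Add(-12, s, Mul(-1, Pow(s, 2)))) = Add(-6, s, Mul(-1, Pow(s, 2))))
Mul(Function('p')(10), Add(Function('T')(11), 123)) = Mul(10, Add(Add(-6, 11, Mul(-1, Pow(11, 2))), 123)) = Mul(10, Add(Add(-6, 11, Mul(-1, 121)), 123)) = Mul(10, Add(Add(-6, 11, -121), 123)) = Mul(10, Add(-116, 123)) = Mul(10, 7) = 70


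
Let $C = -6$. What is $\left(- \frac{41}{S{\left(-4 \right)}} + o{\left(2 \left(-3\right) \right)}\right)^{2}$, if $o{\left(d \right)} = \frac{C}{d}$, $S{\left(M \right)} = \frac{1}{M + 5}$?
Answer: $1600$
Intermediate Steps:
$S{\left(M \right)} = \frac{1}{5 + M}$
$o{\left(d \right)} = - \frac{6}{d}$
$\left(- \frac{41}{S{\left(-4 \right)}} + o{\left(2 \left(-3\right) \right)}\right)^{2} = \left(- \frac{41}{\frac{1}{5 - 4}} - \frac{6}{2 \left(-3\right)}\right)^{2} = \left(- \frac{41}{1^{-1}} - \frac{6}{-6}\right)^{2} = \left(- \frac{41}{1} - -1\right)^{2} = \left(\left(-41\right) 1 + 1\right)^{2} = \left(-41 + 1\right)^{2} = \left(-40\right)^{2} = 1600$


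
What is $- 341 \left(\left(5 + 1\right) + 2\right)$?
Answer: $-2728$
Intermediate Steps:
$- 341 \left(\left(5 + 1\right) + 2\right) = - 341 \left(6 + 2\right) = \left(-341\right) 8 = -2728$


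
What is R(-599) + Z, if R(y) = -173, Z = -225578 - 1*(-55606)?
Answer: -170145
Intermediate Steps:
Z = -169972 (Z = -225578 + 55606 = -169972)
R(-599) + Z = -173 - 169972 = -170145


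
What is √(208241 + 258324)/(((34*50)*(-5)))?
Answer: -√466565/8500 ≈ -0.080359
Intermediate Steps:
√(208241 + 258324)/(((34*50)*(-5))) = √466565/((1700*(-5))) = √466565/(-8500) = √466565*(-1/8500) = -√466565/8500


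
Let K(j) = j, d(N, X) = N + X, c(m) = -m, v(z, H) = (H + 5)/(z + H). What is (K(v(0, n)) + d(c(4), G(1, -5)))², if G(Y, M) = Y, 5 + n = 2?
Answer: 121/9 ≈ 13.444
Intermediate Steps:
n = -3 (n = -5 + 2 = -3)
v(z, H) = (5 + H)/(H + z)
(K(v(0, n)) + d(c(4), G(1, -5)))² = ((5 - 3)/(-3 + 0) + (-1*4 + 1))² = (2/(-3) + (-4 + 1))² = (-⅓*2 - 3)² = (-⅔ - 3)² = (-11/3)² = 121/9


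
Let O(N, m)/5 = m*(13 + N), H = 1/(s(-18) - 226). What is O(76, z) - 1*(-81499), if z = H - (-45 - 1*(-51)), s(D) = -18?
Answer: 19233831/244 ≈ 78827.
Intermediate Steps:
H = -1/244 (H = 1/(-18 - 226) = 1/(-244) = -1/244 ≈ -0.0040984)
z = -1465/244 (z = -1/244 - (-45 - 1*(-51)) = -1/244 - (-45 + 51) = -1/244 - 1*6 = -1/244 - 6 = -1465/244 ≈ -6.0041)
O(N, m) = 5*m*(13 + N) (O(N, m) = 5*(m*(13 + N)) = 5*m*(13 + N))
O(76, z) - 1*(-81499) = 5*(-1465/244)*(13 + 76) - 1*(-81499) = 5*(-1465/244)*89 + 81499 = -651925/244 + 81499 = 19233831/244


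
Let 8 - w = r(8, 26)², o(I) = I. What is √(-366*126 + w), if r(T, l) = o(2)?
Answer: 4*I*√2882 ≈ 214.74*I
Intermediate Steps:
r(T, l) = 2
w = 4 (w = 8 - 1*2² = 8 - 1*4 = 8 - 4 = 4)
√(-366*126 + w) = √(-366*126 + 4) = √(-46116 + 4) = √(-46112) = 4*I*√2882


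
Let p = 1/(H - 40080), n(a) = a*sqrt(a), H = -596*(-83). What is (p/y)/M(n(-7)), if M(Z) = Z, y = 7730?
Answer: I*sqrt(7)/3555892760 ≈ 7.4405e-10*I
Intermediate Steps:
H = 49468
n(a) = a**(3/2)
p = 1/9388 (p = 1/(49468 - 40080) = 1/9388 ≈ 0.00010652)
(p/y)/M(n(-7)) = ((1/9388)/7730)/((-7)**(3/2)) = ((1/9388)*(1/7730))/((-7*I*sqrt(7))) = (I*sqrt(7)/49)/72569240 = I*sqrt(7)/3555892760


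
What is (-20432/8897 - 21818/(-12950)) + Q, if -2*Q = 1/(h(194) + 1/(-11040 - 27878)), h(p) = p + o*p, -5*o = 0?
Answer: -38169270886526/62135172654975 ≈ -0.61429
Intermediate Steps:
o = 0 (o = -1/5*0 = 0)
h(p) = p (h(p) = p + 0*p = p + 0 = p)
Q = -19459/7550091 (Q = -1/(2*(194 + 1/(-11040 - 27878))) = -1/(2*(194 + 1/(-38918))) = -1/(2*(194 - 1/38918)) = -1/(2*7550091/38918) = -1/2*38918/7550091 = -19459/7550091 ≈ -0.0025773)
(-20432/8897 - 21818/(-12950)) + Q = (-20432/8897 - 21818/(-12950)) - 19459/7550091 = (-20432*1/8897 - 21818*(-1/12950)) - 19459/7550091 = (-20432/8897 + 10909/6475) - 19459/7550091 = -5034261/8229725 - 19459/7550091 = -38169270886526/62135172654975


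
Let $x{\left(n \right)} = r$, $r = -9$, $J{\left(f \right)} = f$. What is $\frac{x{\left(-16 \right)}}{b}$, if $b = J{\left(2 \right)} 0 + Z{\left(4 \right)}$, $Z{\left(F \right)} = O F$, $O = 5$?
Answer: $- \frac{9}{20} \approx -0.45$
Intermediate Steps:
$Z{\left(F \right)} = 5 F$
$x{\left(n \right)} = -9$
$b = 20$ ($b = 2 \cdot 0 + 5 \cdot 4 = 0 + 20 = 20$)
$\frac{x{\left(-16 \right)}}{b} = \frac{1}{20} \left(-9\right) = - \frac{9}{20}$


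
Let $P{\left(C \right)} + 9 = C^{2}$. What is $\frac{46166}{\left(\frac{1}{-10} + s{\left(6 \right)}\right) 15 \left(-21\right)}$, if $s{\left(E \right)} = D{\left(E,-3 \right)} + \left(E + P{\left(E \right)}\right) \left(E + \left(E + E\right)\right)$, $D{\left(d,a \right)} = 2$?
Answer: $- \frac{92332}{375417} \approx -0.24595$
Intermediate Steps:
$P{\left(C \right)} = -9 + C^{2}$
$s{\left(E \right)} = 2 + 3 E \left(-9 + E + E^{2}\right)$ ($s{\left(E \right)} = 2 + \left(E + \left(-9 + E^{2}\right)\right) \left(E + \left(E + E\right)\right) = 2 + \left(-9 + E + E^{2}\right) \left(E + 2 E\right) = 2 + \left(-9 + E + E^{2}\right) 3 E = 2 + 3 E \left(-9 + E + E^{2}\right)$)
$\frac{46166}{\left(\frac{1}{-10} + s{\left(6 \right)}\right) 15 \left(-21\right)} = \frac{46166}{\left(\frac{1}{-10} + \left(2 + 3 \cdot 6^{2} + 3 \cdot 6 \left(-9 + 6^{2}\right)\right)\right) 15 \left(-21\right)} = \frac{46166}{\left(- \frac{1}{10} + \left(2 + 3 \cdot 36 + 3 \cdot 6 \left(-9 + 36\right)\right)\right) 15 \left(-21\right)} = \frac{46166}{\left(- \frac{1}{10} + \left(2 + 108 + 3 \cdot 6 \cdot 27\right)\right) 15 \left(-21\right)} = \frac{46166}{\left(- \frac{1}{10} + \left(2 + 108 + 486\right)\right) 15 \left(-21\right)} = \frac{46166}{\left(- \frac{1}{10} + 596\right) 15 \left(-21\right)} = \frac{46166}{\frac{5959}{10} \cdot 15 \left(-21\right)} = \frac{46166}{\frac{17877}{2} \left(-21\right)} = \frac{46166}{- \frac{375417}{2}} = 46166 \left(- \frac{2}{375417}\right) = - \frac{92332}{375417}$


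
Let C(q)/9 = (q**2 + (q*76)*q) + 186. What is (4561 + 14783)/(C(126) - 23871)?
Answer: 6448/3659957 ≈ 0.0017618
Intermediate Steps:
C(q) = 1674 + 693*q**2 (C(q) = 9*((q**2 + (q*76)*q) + 186) = 9*((q**2 + (76*q)*q) + 186) = 9*((q**2 + 76*q**2) + 186) = 9*(77*q**2 + 186) = 9*(186 + 77*q**2) = 1674 + 693*q**2)
(4561 + 14783)/(C(126) - 23871) = (4561 + 14783)/((1674 + 693*126**2) - 23871) = 19344/((1674 + 693*15876) - 23871) = 19344/((1674 + 11002068) - 23871) = 19344/(11003742 - 23871) = 19344/10979871 = 19344*(1/10979871) = 6448/3659957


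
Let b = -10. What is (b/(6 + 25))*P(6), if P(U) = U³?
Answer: -2160/31 ≈ -69.677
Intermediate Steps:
(b/(6 + 25))*P(6) = (-10/(6 + 25))*6³ = (-10/31)*216 = ((1/31)*(-10))*216 = -10/31*216 = -2160/31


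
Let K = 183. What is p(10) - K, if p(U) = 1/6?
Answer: -1097/6 ≈ -182.83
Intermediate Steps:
p(U) = 1/6
p(10) - K = 1/6 - 1*183 = 1/6 - 183 = -1097/6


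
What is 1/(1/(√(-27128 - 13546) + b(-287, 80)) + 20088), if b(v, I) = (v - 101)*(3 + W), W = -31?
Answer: 2371733321824/47643379187036545 + I*√40674/47643379187036545 ≈ 4.9781e-5 + 4.2331e-15*I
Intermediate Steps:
b(v, I) = 2828 - 28*v (b(v, I) = (v - 101)*(3 - 31) = (-101 + v)*(-28) = 2828 - 28*v)
1/(1/(√(-27128 - 13546) + b(-287, 80)) + 20088) = 1/(1/(√(-27128 - 13546) + (2828 - 28*(-287))) + 20088) = 1/(1/(√(-40674) + (2828 + 8036)) + 20088) = 1/(1/(I*√40674 + 10864) + 20088) = 1/(1/(10864 + I*√40674) + 20088) = 1/(20088 + 1/(10864 + I*√40674))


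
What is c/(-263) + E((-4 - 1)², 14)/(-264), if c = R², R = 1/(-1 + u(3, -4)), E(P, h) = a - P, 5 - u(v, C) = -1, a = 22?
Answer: 6487/578600 ≈ 0.011212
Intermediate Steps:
u(v, C) = 6 (u(v, C) = 5 - 1*(-1) = 5 + 1 = 6)
E(P, h) = 22 - P
R = ⅕ (R = 1/(-1 + 6) = 1/5 = ⅕ ≈ 0.20000)
c = 1/25 (c = (⅕)² = 1/25 ≈ 0.040000)
c/(-263) + E((-4 - 1)², 14)/(-264) = (1/25)/(-263) + (22 - (-4 - 1)²)/(-264) = (1/25)*(-1/263) + (22 - 1*(-5)²)*(-1/264) = -1/6575 + (22 - 1*25)*(-1/264) = -1/6575 + (22 - 25)*(-1/264) = -1/6575 - 3*(-1/264) = -1/6575 + 1/88 = 6487/578600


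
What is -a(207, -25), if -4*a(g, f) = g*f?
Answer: -5175/4 ≈ -1293.8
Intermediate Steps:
a(g, f) = -f*g/4 (a(g, f) = -g*f/4 = -f*g/4)
-a(207, -25) = -(-1)*(-25)*207/4 = -1*5175/4 = -5175/4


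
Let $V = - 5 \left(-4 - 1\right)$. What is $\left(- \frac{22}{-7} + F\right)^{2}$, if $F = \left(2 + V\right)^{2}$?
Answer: $\frac{26265625}{49} \approx 5.3603 \cdot 10^{5}$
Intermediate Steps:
$V = 25$ ($V = \left(-5\right) \left(-5\right) = 25$)
$F = 729$ ($F = \left(2 + 25\right)^{2} = 27^{2} = 729$)
$\left(- \frac{22}{-7} + F\right)^{2} = \left(- \frac{22}{-7} + 729\right)^{2} = \left(\left(-22\right) \left(- \frac{1}{7}\right) + 729\right)^{2} = \left(\frac{22}{7} + 729\right)^{2} = \left(\frac{5125}{7}\right)^{2} = \frac{26265625}{49}$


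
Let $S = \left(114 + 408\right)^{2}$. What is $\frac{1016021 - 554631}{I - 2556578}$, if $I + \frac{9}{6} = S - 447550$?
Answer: $- \frac{922780}{5463291} \approx -0.16891$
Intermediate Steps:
$S = 272484$ ($S = 522^{2} = 272484$)
$I = - \frac{350135}{2}$ ($I = - \frac{3}{2} + \left(272484 - 447550\right) = - \frac{3}{2} - 175066 = - \frac{350135}{2} \approx -1.7507 \cdot 10^{5}$)
$\frac{1016021 - 554631}{I - 2556578} = \frac{1016021 - 554631}{- \frac{350135}{2} - 2556578} = \frac{461390}{- \frac{5463291}{2}} = 461390 \left(- \frac{2}{5463291}\right) = - \frac{922780}{5463291}$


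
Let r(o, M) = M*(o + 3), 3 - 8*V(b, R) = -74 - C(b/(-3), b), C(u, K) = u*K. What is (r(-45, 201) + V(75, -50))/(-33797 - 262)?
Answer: 34667/136236 ≈ 0.25446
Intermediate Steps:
C(u, K) = K*u
V(b, R) = 77/8 - b²/24 (V(b, R) = 3/8 - (-74 - b*b/(-3))/8 = 3/8 - (-74 - b*b*(-⅓))/8 = 3/8 - (-74 - b*(-b/3))/8 = 3/8 - (-74 - (-1)*b²/3)/8 = 3/8 - (-74 + b²/3)/8 = 3/8 + (37/4 - b²/24) = 77/8 - b²/24)
r(o, M) = M*(3 + o)
(r(-45, 201) + V(75, -50))/(-33797 - 262) = (201*(3 - 45) + (77/8 - 1/24*75²))/(-33797 - 262) = (201*(-42) + (77/8 - 1/24*5625))/(-34059) = (-8442 + (77/8 - 1875/8))*(-1/34059) = (-8442 - 899/4)*(-1/34059) = -34667/4*(-1/34059) = 34667/136236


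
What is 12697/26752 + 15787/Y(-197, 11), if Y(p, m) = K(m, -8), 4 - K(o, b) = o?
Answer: -422244945/187264 ≈ -2254.8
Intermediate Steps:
K(o, b) = 4 - o
Y(p, m) = 4 - m
12697/26752 + 15787/Y(-197, 11) = 12697/26752 + 15787/(4 - 1*11) = 12697*(1/26752) + 15787/(4 - 11) = 12697/26752 + 15787/(-7) = 12697/26752 + 15787*(-⅐) = 12697/26752 - 15787/7 = -422244945/187264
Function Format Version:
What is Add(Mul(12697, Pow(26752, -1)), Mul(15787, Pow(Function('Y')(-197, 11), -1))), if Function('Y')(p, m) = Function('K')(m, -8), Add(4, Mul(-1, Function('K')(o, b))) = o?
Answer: Rational(-422244945, 187264) ≈ -2254.8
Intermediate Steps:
Function('K')(o, b) = Add(4, Mul(-1, o))
Function('Y')(p, m) = Add(4, Mul(-1, m))
Add(Mul(12697, Pow(26752, -1)), Mul(15787, Pow(Function('Y')(-197, 11), -1))) = Add(Mul(12697, Pow(26752, -1)), Mul(15787, Pow(Add(4, Mul(-1, 11)), -1))) = Add(Mul(12697, Rational(1, 26752)), Mul(15787, Pow(Add(4, -11), -1))) = Add(Rational(12697, 26752), Mul(15787, Pow(-7, -1))) = Add(Rational(12697, 26752), Mul(15787, Rational(-1, 7))) = Add(Rational(12697, 26752), Rational(-15787, 7)) = Rational(-422244945, 187264)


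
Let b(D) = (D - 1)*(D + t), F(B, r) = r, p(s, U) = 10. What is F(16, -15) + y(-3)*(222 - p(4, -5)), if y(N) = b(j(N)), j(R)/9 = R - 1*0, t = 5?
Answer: 130577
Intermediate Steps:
j(R) = 9*R (j(R) = 9*(R - 1*0) = 9*(R + 0) = 9*R)
b(D) = (-1 + D)*(5 + D) (b(D) = (D - 1)*(D + 5) = (-1 + D)*(5 + D))
y(N) = -5 + 36*N + 81*N**2 (y(N) = -5 + (9*N)**2 + 4*(9*N) = -5 + 81*N**2 + 36*N = -5 + 36*N + 81*N**2)
F(16, -15) + y(-3)*(222 - p(4, -5)) = -15 + (-5 + 36*(-3) + 81*(-3)**2)*(222 - 1*10) = -15 + (-5 - 108 + 81*9)*(222 - 10) = -15 + (-5 - 108 + 729)*212 = -15 + 616*212 = -15 + 130592 = 130577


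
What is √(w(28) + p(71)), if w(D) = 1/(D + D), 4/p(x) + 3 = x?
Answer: √17374/476 ≈ 0.27691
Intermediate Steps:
p(x) = 4/(-3 + x)
w(D) = 1/(2*D)
√(w(28) + p(71)) = √((½)/28 + 4/(-3 + 71)) = √((½)*(1/28) + 4/68) = √(1/56 + 4*(1/68)) = √(1/56 + 1/17) = √(73/952) = √17374/476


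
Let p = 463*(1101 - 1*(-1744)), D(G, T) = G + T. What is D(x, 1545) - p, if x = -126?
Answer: -1315816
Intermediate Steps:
p = 1317235 (p = 463*(1101 + 1744) = 463*2845 = 1317235)
D(x, 1545) - p = (-126 + 1545) - 1*1317235 = 1419 - 1317235 = -1315816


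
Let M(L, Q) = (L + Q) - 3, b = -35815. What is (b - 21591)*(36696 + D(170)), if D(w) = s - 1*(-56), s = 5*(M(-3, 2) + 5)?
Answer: -2110072342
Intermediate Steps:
M(L, Q) = -3 + L + Q
s = 5 (s = 5*((-3 - 3 + 2) + 5) = 5*(-4 + 5) = 5*1 = 5)
D(w) = 61 (D(w) = 5 - 1*(-56) = 5 + 56 = 61)
(b - 21591)*(36696 + D(170)) = (-35815 - 21591)*(36696 + 61) = -57406*36757 = -2110072342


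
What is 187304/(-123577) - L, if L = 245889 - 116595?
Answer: -15977951942/123577 ≈ -1.2930e+5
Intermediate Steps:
L = 129294
187304/(-123577) - L = 187304/(-123577) - 1*129294 = 187304*(-1/123577) - 129294 = -187304/123577 - 129294 = -15977951942/123577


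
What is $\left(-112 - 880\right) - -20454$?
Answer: $19462$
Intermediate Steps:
$\left(-112 - 880\right) - -20454 = \left(-112 - 880\right) + 20454 = -992 + 20454 = 19462$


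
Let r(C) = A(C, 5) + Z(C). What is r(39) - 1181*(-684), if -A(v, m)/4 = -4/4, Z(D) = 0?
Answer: 807808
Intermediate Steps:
A(v, m) = 4 (A(v, m) = -(-16)/4 = -4*(-1) = 4)
r(C) = 4 (r(C) = 4 + 0 = 4)
r(39) - 1181*(-684) = 4 - 1181*(-684) = 4 + 807804 = 807808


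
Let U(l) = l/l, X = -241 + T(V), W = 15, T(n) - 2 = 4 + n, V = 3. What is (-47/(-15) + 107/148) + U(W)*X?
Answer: -506479/2220 ≈ -228.14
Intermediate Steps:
T(n) = 6 + n (T(n) = 2 + (4 + n) = 6 + n)
X = -232 (X = -241 + (6 + 3) = -241 + 9 = -232)
U(l) = 1
(-47/(-15) + 107/148) + U(W)*X = (-47/(-15) + 107/148) + 1*(-232) = (-47*(-1/15) + 107*(1/148)) - 232 = (47/15 + 107/148) - 232 = 8561/2220 - 232 = -506479/2220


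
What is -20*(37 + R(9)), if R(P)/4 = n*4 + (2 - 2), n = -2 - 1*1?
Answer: 220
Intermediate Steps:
n = -3 (n = -2 - 1 = -3)
R(P) = -48 (R(P) = 4*(-3*4 + (2 - 2)) = 4*(-12 + 0) = 4*(-12) = -48)
-20*(37 + R(9)) = -20*(37 - 48) = -20*(-11) = 220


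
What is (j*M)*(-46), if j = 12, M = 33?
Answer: -18216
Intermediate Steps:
(j*M)*(-46) = (12*33)*(-46) = 396*(-46) = -18216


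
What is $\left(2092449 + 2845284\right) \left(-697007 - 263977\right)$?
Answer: $-4745082409272$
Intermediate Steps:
$\left(2092449 + 2845284\right) \left(-697007 - 263977\right) = 4937733 \left(-697007 + \left(-1419300 + 1155323\right)\right) = 4937733 \left(-697007 - 263977\right) = 4937733 \left(-960984\right) = -4745082409272$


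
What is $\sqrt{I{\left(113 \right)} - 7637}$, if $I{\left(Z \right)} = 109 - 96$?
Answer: $2 i \sqrt{1906} \approx 87.316 i$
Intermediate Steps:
$I{\left(Z \right)} = 13$
$\sqrt{I{\left(113 \right)} - 7637} = \sqrt{13 - 7637} = \sqrt{-7624} = 2 i \sqrt{1906}$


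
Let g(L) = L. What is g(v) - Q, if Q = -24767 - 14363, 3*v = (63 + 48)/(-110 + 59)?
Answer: 1995593/51 ≈ 39129.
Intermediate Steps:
v = -37/51 (v = ((63 + 48)/(-110 + 59))/3 = (111/(-51))/3 = (111*(-1/51))/3 = (1/3)*(-37/17) = -37/51 ≈ -0.72549)
Q = -39130
g(v) - Q = -37/51 - 1*(-39130) = -37/51 + 39130 = 1995593/51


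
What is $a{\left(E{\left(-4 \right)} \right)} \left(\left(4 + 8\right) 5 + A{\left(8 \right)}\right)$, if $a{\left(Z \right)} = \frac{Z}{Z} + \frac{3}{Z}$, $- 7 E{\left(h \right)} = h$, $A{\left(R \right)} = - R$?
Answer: $325$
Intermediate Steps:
$E{\left(h \right)} = - \frac{h}{7}$
$a{\left(Z \right)} = 1 + \frac{3}{Z}$
$a{\left(E{\left(-4 \right)} \right)} \left(\left(4 + 8\right) 5 + A{\left(8 \right)}\right) = \frac{3 - - \frac{4}{7}}{\left(- \frac{1}{7}\right) \left(-4\right)} \left(\left(4 + 8\right) 5 - 8\right) = \frac{3 + \frac{4}{7}}{\frac{4}{7}} \left(12 \cdot 5 - 8\right) = \frac{7}{4} \cdot \frac{25}{7} \left(60 - 8\right) = \frac{25}{4} \cdot 52 = 325$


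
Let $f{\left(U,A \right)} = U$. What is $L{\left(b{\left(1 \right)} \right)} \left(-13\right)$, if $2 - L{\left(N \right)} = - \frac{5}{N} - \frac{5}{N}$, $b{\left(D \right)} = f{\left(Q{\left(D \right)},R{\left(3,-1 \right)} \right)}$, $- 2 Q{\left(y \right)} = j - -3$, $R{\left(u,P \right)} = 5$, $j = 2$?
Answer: $26$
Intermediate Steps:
$Q{\left(y \right)} = - \frac{5}{2}$ ($Q{\left(y \right)} = - \frac{2 - -3}{2} = - \frac{2 + 3}{2} = \left(- \frac{1}{2}\right) 5 = - \frac{5}{2}$)
$b{\left(D \right)} = - \frac{5}{2}$
$L{\left(N \right)} = 2 + \frac{10}{N}$ ($L{\left(N \right)} = 2 - \left(- \frac{5}{N} - \frac{5}{N}\right) = 2 - - \frac{10}{N} = 2 + \frac{10}{N}$)
$L{\left(b{\left(1 \right)} \right)} \left(-13\right) = \left(2 + \frac{10}{- \frac{5}{2}}\right) \left(-13\right) = \left(2 + 10 \left(- \frac{2}{5}\right)\right) \left(-13\right) = \left(2 - 4\right) \left(-13\right) = \left(-2\right) \left(-13\right) = 26$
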